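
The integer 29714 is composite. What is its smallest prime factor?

2

29714 is even: 2 divides it.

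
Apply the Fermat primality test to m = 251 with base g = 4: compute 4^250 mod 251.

1

4^1 ≡ 4 (mod 251)
4^2 ≡ 4^2 = 16 ≡ 16 (mod 251)
4^4 ≡ 16^2 = 256 ≡ 5 (mod 251)
4^8 ≡ 5^2 = 25 ≡ 25 (mod 251)
4^16 ≡ 25^2 = 625 ≡ 123 (mod 251)
4^32 ≡ 123^2 = 15129 ≡ 69 (mod 251)
4^64 ≡ 69^2 = 4761 ≡ 243 (mod 251)
4^128 ≡ 243^2 = 59049 ≡ 64 (mod 251)
250 = 128 + 64 + 32 + 16 + 8 + 2 in binary powers of 2.
So 4^250 ≡ 64 · 243 · 69 · 123 · 25 · 16 ≡ 1 (mod 251).
Since the result is 1, base 4 gives no evidence that 251 is composite.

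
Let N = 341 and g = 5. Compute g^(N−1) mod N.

5^1 ≡ 5 (mod 341)
5^2 ≡ 5^2 = 25 ≡ 25 (mod 341)
5^4 ≡ 25^2 = 625 ≡ 284 (mod 341)
5^8 ≡ 284^2 = 80656 ≡ 180 (mod 341)
5^16 ≡ 180^2 = 32400 ≡ 5 (mod 341)
5^32 ≡ 5^2 = 25 ≡ 25 (mod 341)
5^64 ≡ 25^2 = 625 ≡ 284 (mod 341)
5^128 ≡ 284^2 = 80656 ≡ 180 (mod 341)
5^256 ≡ 180^2 = 32400 ≡ 5 (mod 341)
340 = 256 + 64 + 16 + 4 in binary powers of 2.
So 5^340 ≡ 5 · 284 · 5 · 284 ≡ 67 (mod 341).
Since 67 ≠ 1, base 5 is a Fermat witness: 341 is composite.

67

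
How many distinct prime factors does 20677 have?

3

20677 = 23 · 899
899 = 29 · 31
20677 = 23 · 29 · 31, which has 3 distinct prime factors.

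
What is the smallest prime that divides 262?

262 is even: 2 divides it.

2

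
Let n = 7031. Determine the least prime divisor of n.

7031 is odd.
Digit sum 11, not divisible by 3.
Ends in 1: not divisible by 5.
7: 7031 = 7·1004 + 3
11: 7031 = 11·639 + 2
13: 7031 = 13·540 + 11
17: 7031 = 17·413 + 10
19: 7031 = 19·370 + 1
23: 7031 = 23·305 + 16
29: 7031 = 29·242 + 13
31: 7031 = 31·226 + 25
37: 7031 = 37·190 + 1
41: 7031 = 41·171 + 20
43: 7031 = 43·163 + 22
47: 7031 = 47·149 + 28
53: 7031 = 53·132 + 35
59: 7031 = 59·119 + 10
61: 7031 = 61·115 + 16
67: 7031 = 67·104 + 63
71: 7031 = 71·99 + 2
73: 7031 = 73·96 + 23
79: 7031 = 79·89

79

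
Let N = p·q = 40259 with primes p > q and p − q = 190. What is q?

Since p = q + 190, we have 40259 = q(q + 190), so q² + 190q − 40259 = 0.
Discriminant: 190² + 4·40259 = 36100 + 161036 = 197136; √197136 = 444.
q = (−190 + 444)/2 = 127, and p = q + 190 = 317.
Check: 127 · 317 = 40259.

127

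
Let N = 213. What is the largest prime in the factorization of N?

213 = 3 · 71
71 is prime.
So 213 = 3 · 71; the largest prime factor is 71.

71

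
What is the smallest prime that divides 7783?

7783 is odd.
Digit sum 25, not divisible by 3.
Ends in 3: not divisible by 5.
7: 7783 = 7·1111 + 6
11: 7783 = 11·707 + 6
13: 7783 = 13·598 + 9
17: 7783 = 17·457 + 14
19: 7783 = 19·409 + 12
23: 7783 = 23·338 + 9
29: 7783 = 29·268 + 11
31: 7783 = 31·251 + 2
37: 7783 = 37·210 + 13
41: 7783 = 41·189 + 34
43: 7783 = 43·181

43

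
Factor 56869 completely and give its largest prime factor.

56869 = 29 · 1961
1961 = 37 · 53
53 is prime.
So 56869 = 29 · 37 · 53; the largest prime factor is 53.

53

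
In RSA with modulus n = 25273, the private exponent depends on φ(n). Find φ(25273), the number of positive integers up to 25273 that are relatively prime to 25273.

24948

Factor: 25273 = 127 · 199.
φ(25273) = (127−1) · (199−1) = 126 · 198 = 24948.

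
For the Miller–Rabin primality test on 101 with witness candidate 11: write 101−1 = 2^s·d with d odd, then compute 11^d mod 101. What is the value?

101 − 1 = 100 = 2^2 · 25, so d = 25.
11^1 ≡ 11 (mod 101)
11^2 ≡ 11^2 = 121 ≡ 20 (mod 101)
11^4 ≡ 20^2 = 400 ≡ 97 (mod 101)
11^8 ≡ 97^2 = 9409 ≡ 16 (mod 101)
11^16 ≡ 16^2 = 256 ≡ 54 (mod 101)
25 = 16 + 8 + 1 in binary powers of 2.
So 11^25 ≡ 54 · 16 · 11 ≡ 10 (mod 101).
Squaring chain: 10 → 100; reaches −1, so base 11 does not prove 101 composite.

10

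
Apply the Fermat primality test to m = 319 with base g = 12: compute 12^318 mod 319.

144

12^1 ≡ 12 (mod 319)
12^2 ≡ 12^2 = 144 ≡ 144 (mod 319)
12^4 ≡ 144^2 = 20736 ≡ 1 (mod 319)
12^8 ≡ 1^2 = 1 ≡ 1 (mod 319)
12^16 ≡ 1^2 = 1 ≡ 1 (mod 319)
12^32 ≡ 1^2 = 1 ≡ 1 (mod 319)
12^64 ≡ 1^2 = 1 ≡ 1 (mod 319)
12^128 ≡ 1^2 = 1 ≡ 1 (mod 319)
12^256 ≡ 1^2 = 1 ≡ 1 (mod 319)
318 = 256 + 32 + 16 + 8 + 4 + 2 in binary powers of 2.
So 12^318 ≡ 1 · 1 · 1 · 1 · 1 · 144 ≡ 144 (mod 319).
Since 144 ≠ 1, base 12 is a Fermat witness: 319 is composite.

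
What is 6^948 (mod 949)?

300

6^1 ≡ 6 (mod 949)
6^2 ≡ 6^2 = 36 ≡ 36 (mod 949)
6^4 ≡ 36^2 = 1296 ≡ 347 (mod 949)
6^8 ≡ 347^2 = 120409 ≡ 835 (mod 949)
6^16 ≡ 835^2 = 697225 ≡ 659 (mod 949)
6^32 ≡ 659^2 = 434281 ≡ 588 (mod 949)
6^64 ≡ 588^2 = 345744 ≡ 308 (mod 949)
6^128 ≡ 308^2 = 94864 ≡ 913 (mod 949)
6^256 ≡ 913^2 = 833569 ≡ 347 (mod 949)
6^512 ≡ 347^2 = 120409 ≡ 835 (mod 949)
948 = 512 + 256 + 128 + 32 + 16 + 4 in binary powers of 2.
So 6^948 ≡ 835 · 347 · 913 · 588 · 659 · 347 ≡ 300 (mod 949).
Since 300 ≠ 1, base 6 is a Fermat witness: 949 is composite.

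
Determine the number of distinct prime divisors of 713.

713 = 23 · 31
713 = 23 · 31, which has 2 distinct prime factors.

2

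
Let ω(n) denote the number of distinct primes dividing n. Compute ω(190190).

190190 = 2 · 95095
95095 = 5 · 19019
19019 = 7 · 2717
2717 = 11 · 247
247 = 13 · 19
190190 = 2 · 5 · 7 · 11 · 13 · 19, which has 6 distinct prime factors.

6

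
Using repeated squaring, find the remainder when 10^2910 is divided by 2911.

1026

10^1 ≡ 10 (mod 2911)
10^2 ≡ 10^2 = 100 ≡ 100 (mod 2911)
10^4 ≡ 100^2 = 10000 ≡ 1267 (mod 2911)
10^8 ≡ 1267^2 = 1605289 ≡ 1328 (mod 2911)
10^16 ≡ 1328^2 = 1763584 ≡ 2429 (mod 2911)
10^32 ≡ 2429^2 = 5900041 ≡ 2355 (mod 2911)
10^64 ≡ 2355^2 = 5546025 ≡ 570 (mod 2911)
10^128 ≡ 570^2 = 324900 ≡ 1779 (mod 2911)
10^256 ≡ 1779^2 = 3164841 ≡ 584 (mod 2911)
10^512 ≡ 584^2 = 341056 ≡ 469 (mod 2911)
10^1024 ≡ 469^2 = 219961 ≡ 1636 (mod 2911)
10^2048 ≡ 1636^2 = 2676496 ≡ 1287 (mod 2911)
2910 = 2048 + 512 + 256 + 64 + 16 + 8 + 4 + 2 in binary powers of 2.
So 10^2910 ≡ 1287 · 469 · 584 · 570 · 2429 · 1328 · 1267 · 100 ≡ 1026 (mod 2911).
Since 1026 ≠ 1, base 10 is a Fermat witness: 2911 is composite.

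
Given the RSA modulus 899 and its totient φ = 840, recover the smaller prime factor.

φ(n) = (p−1)(q−1) = n − (p+q) + 1, so p + q = 899 − 840 + 1 = 60.
p and q are the roots of t² − 60t + 899 = 0.
Discriminant: 60² − 4·899 = 3600 − 3596 = 4; √4 = 2.
q = (60 − 2)/2 = 29, p = (60 + 2)/2 = 31.
Check: 29 · 31 = 899.

29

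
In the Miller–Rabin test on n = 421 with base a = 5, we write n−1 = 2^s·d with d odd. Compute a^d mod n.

420

421 − 1 = 420 = 2^2 · 105, so d = 105.
5^1 ≡ 5 (mod 421)
5^2 ≡ 5^2 = 25 ≡ 25 (mod 421)
5^4 ≡ 25^2 = 625 ≡ 204 (mod 421)
5^8 ≡ 204^2 = 41616 ≡ 358 (mod 421)
5^16 ≡ 358^2 = 128164 ≡ 180 (mod 421)
5^32 ≡ 180^2 = 32400 ≡ 404 (mod 421)
5^64 ≡ 404^2 = 163216 ≡ 289 (mod 421)
105 = 64 + 32 + 8 + 1 in binary powers of 2.
So 5^105 ≡ 289 · 404 · 358 · 5 ≡ 420 (mod 421).
Since 5^d ≡ 420 (mod 421), base 5 does not prove 421 composite.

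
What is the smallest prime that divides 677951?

677951 is odd.
Digit sum 35, not divisible by 3.
Ends in 1: not divisible by 5.
7: 677951 = 7·96850 + 1
11: 677951 = 11·61631 + 10
13: 677951 = 13·52150 + 1
17: 677951 = 17·39879 + 8
19: 677951 = 19·35681 + 12
23: 677951 = 23·29476 + 3
29: 677951 = 29·23377 + 18
31: 677951 = 31·21869 + 12
37: 677951 = 37·18323

37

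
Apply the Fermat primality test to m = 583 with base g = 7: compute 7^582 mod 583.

7^1 ≡ 7 (mod 583)
7^2 ≡ 7^2 = 49 ≡ 49 (mod 583)
7^4 ≡ 49^2 = 2401 ≡ 69 (mod 583)
7^8 ≡ 69^2 = 4761 ≡ 97 (mod 583)
7^16 ≡ 97^2 = 9409 ≡ 81 (mod 583)
7^32 ≡ 81^2 = 6561 ≡ 148 (mod 583)
7^64 ≡ 148^2 = 21904 ≡ 333 (mod 583)
7^128 ≡ 333^2 = 110889 ≡ 119 (mod 583)
7^256 ≡ 119^2 = 14161 ≡ 169 (mod 583)
7^512 ≡ 169^2 = 28561 ≡ 577 (mod 583)
582 = 512 + 64 + 4 + 2 in binary powers of 2.
So 7^582 ≡ 577 · 333 · 69 · 49 ≡ 566 (mod 583).
Since 566 ≠ 1, base 7 is a Fermat witness: 583 is composite.

566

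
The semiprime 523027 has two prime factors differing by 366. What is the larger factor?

Since p = q + 366, we have 523027 = q(q + 366), so q² + 366q − 523027 = 0.
Discriminant: 366² + 4·523027 = 133956 + 2092108 = 2226064; √2226064 = 1492.
q = (−366 + 1492)/2 = 563, and p = q + 366 = 929.
Check: 563 · 929 = 523027.

929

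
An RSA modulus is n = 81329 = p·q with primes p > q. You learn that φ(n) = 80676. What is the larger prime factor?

487

φ(n) = (p−1)(q−1) = n − (p+q) + 1, so p + q = 81329 − 80676 + 1 = 654.
p and q are the roots of t² − 654t + 81329 = 0.
Discriminant: 654² − 4·81329 = 427716 − 325316 = 102400; √102400 = 320.
q = (654 − 320)/2 = 167, p = (654 + 320)/2 = 487.
Check: 167 · 487 = 81329.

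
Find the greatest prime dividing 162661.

162661 = 29 · 5609
5609 = 71 · 79
79 is prime.
So 162661 = 29 · 71 · 79; the largest prime factor is 79.

79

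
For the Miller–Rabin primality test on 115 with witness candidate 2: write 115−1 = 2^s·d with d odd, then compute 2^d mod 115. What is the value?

115 − 1 = 114 = 2^1 · 57, so d = 57.
2^1 ≡ 2 (mod 115)
2^2 ≡ 2^2 = 4 ≡ 4 (mod 115)
2^4 ≡ 4^2 = 16 ≡ 16 (mod 115)
2^8 ≡ 16^2 = 256 ≡ 26 (mod 115)
2^16 ≡ 26^2 = 676 ≡ 101 (mod 115)
2^32 ≡ 101^2 = 10201 ≡ 81 (mod 115)
57 = 32 + 16 + 8 + 1 in binary powers of 2.
So 2^57 ≡ 81 · 101 · 26 · 2 ≡ 27 (mod 115).
Squaring chain: 27; never reaches −1, so base 2 is a Miller–Rabin witness that 115 is composite.

27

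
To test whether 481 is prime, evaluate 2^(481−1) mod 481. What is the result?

2^1 ≡ 2 (mod 481)
2^2 ≡ 2^2 = 4 ≡ 4 (mod 481)
2^4 ≡ 4^2 = 16 ≡ 16 (mod 481)
2^8 ≡ 16^2 = 256 ≡ 256 (mod 481)
2^16 ≡ 256^2 = 65536 ≡ 120 (mod 481)
2^32 ≡ 120^2 = 14400 ≡ 451 (mod 481)
2^64 ≡ 451^2 = 203401 ≡ 419 (mod 481)
2^128 ≡ 419^2 = 175561 ≡ 477 (mod 481)
2^256 ≡ 477^2 = 227529 ≡ 16 (mod 481)
480 = 256 + 128 + 64 + 32 in binary powers of 2.
So 2^480 ≡ 16 · 477 · 419 · 451 ≡ 248 (mod 481).
Since 248 ≠ 1, base 2 is a Fermat witness: 481 is composite.

248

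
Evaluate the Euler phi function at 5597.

5376

Factor: 5597 = 29 · 193.
φ(5597) = (29−1) · (193−1) = 28 · 192 = 5376.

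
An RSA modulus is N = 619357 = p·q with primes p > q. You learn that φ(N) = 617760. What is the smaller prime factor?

φ(n) = (p−1)(q−1) = n − (p+q) + 1, so p + q = 619357 − 617760 + 1 = 1598.
p and q are the roots of t² − 1598t + 619357 = 0.
Discriminant: 1598² − 4·619357 = 2553604 − 2477428 = 76176; √76176 = 276.
q = (1598 − 276)/2 = 661, p = (1598 + 276)/2 = 937.
Check: 661 · 937 = 619357.

661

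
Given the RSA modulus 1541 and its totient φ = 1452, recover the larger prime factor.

67

φ(n) = (p−1)(q−1) = n − (p+q) + 1, so p + q = 1541 − 1452 + 1 = 90.
p and q are the roots of t² − 90t + 1541 = 0.
Discriminant: 90² − 4·1541 = 8100 − 6164 = 1936; √1936 = 44.
q = (90 − 44)/2 = 23, p = (90 + 44)/2 = 67.
Check: 23 · 67 = 1541.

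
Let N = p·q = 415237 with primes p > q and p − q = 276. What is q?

521

Since p = q + 276, we have 415237 = q(q + 276), so q² + 276q − 415237 = 0.
Discriminant: 276² + 4·415237 = 76176 + 1660948 = 1737124; √1737124 = 1318.
q = (−276 + 1318)/2 = 521, and p = q + 276 = 797.
Check: 521 · 797 = 415237.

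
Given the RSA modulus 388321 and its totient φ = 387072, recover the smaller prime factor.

577

φ(n) = (p−1)(q−1) = n − (p+q) + 1, so p + q = 388321 − 387072 + 1 = 1250.
p and q are the roots of t² − 1250t + 388321 = 0.
Discriminant: 1250² − 4·388321 = 1562500 − 1553284 = 9216; √9216 = 96.
q = (1250 − 96)/2 = 577, p = (1250 + 96)/2 = 673.
Check: 577 · 673 = 388321.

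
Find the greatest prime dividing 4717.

89

4717 = 53 · 89
89 is prime.
So 4717 = 53 · 89; the largest prime factor is 89.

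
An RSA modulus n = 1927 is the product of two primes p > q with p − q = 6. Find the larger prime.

Since p = q + 6, we have 1927 = q(q + 6), so q² + 6q − 1927 = 0.
Discriminant: 6² + 4·1927 = 36 + 7708 = 7744; √7744 = 88.
q = (−6 + 88)/2 = 41, and p = q + 6 = 47.
Check: 41 · 47 = 1927.

47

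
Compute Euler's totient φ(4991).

Factor: 4991 = 7 · 23 · 31.
φ(4991) = (7−1) · (23−1) · (31−1) = 6 · 22 · 30 = 3960.

3960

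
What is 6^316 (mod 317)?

6^1 ≡ 6 (mod 317)
6^2 ≡ 6^2 = 36 ≡ 36 (mod 317)
6^4 ≡ 36^2 = 1296 ≡ 28 (mod 317)
6^8 ≡ 28^2 = 784 ≡ 150 (mod 317)
6^16 ≡ 150^2 = 22500 ≡ 310 (mod 317)
6^32 ≡ 310^2 = 96100 ≡ 49 (mod 317)
6^64 ≡ 49^2 = 2401 ≡ 182 (mod 317)
6^128 ≡ 182^2 = 33124 ≡ 156 (mod 317)
6^256 ≡ 156^2 = 24336 ≡ 244 (mod 317)
316 = 256 + 32 + 16 + 8 + 4 in binary powers of 2.
So 6^316 ≡ 244 · 49 · 310 · 150 · 28 ≡ 1 (mod 317).
Since the result is 1, base 6 gives no evidence that 317 is composite.

1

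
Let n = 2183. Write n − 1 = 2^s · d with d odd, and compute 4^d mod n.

1760

2183 − 1 = 2182 = 2^1 · 1091, so d = 1091.
4^1 ≡ 4 (mod 2183)
4^2 ≡ 4^2 = 16 ≡ 16 (mod 2183)
4^4 ≡ 16^2 = 256 ≡ 256 (mod 2183)
4^8 ≡ 256^2 = 65536 ≡ 46 (mod 2183)
4^16 ≡ 46^2 = 2116 ≡ 2116 (mod 2183)
4^32 ≡ 2116^2 = 4477456 ≡ 123 (mod 2183)
4^64 ≡ 123^2 = 15129 ≡ 2031 (mod 2183)
4^128 ≡ 2031^2 = 4124961 ≡ 1274 (mod 2183)
4^256 ≡ 1274^2 = 1623076 ≡ 1107 (mod 2183)
4^512 ≡ 1107^2 = 1225449 ≡ 786 (mod 2183)
4^1024 ≡ 786^2 = 617796 ≡ 7 (mod 2183)
1091 = 1024 + 64 + 2 + 1 in binary powers of 2.
So 4^1091 ≡ 7 · 2031 · 16 · 4 ≡ 1760 (mod 2183).
Squaring chain: 1760; never reaches −1, so base 4 is a Miller–Rabin witness that 2183 is composite.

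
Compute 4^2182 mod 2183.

2106

4^1 ≡ 4 (mod 2183)
4^2 ≡ 4^2 = 16 ≡ 16 (mod 2183)
4^4 ≡ 16^2 = 256 ≡ 256 (mod 2183)
4^8 ≡ 256^2 = 65536 ≡ 46 (mod 2183)
4^16 ≡ 46^2 = 2116 ≡ 2116 (mod 2183)
4^32 ≡ 2116^2 = 4477456 ≡ 123 (mod 2183)
4^64 ≡ 123^2 = 15129 ≡ 2031 (mod 2183)
4^128 ≡ 2031^2 = 4124961 ≡ 1274 (mod 2183)
4^256 ≡ 1274^2 = 1623076 ≡ 1107 (mod 2183)
4^512 ≡ 1107^2 = 1225449 ≡ 786 (mod 2183)
4^1024 ≡ 786^2 = 617796 ≡ 7 (mod 2183)
4^2048 ≡ 7^2 = 49 ≡ 49 (mod 2183)
2182 = 2048 + 128 + 4 + 2 in binary powers of 2.
So 4^2182 ≡ 49 · 1274 · 256 · 16 ≡ 2106 (mod 2183).
Since 2106 ≠ 1, base 4 is a Fermat witness: 2183 is composite.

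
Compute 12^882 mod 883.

12^1 ≡ 12 (mod 883)
12^2 ≡ 12^2 = 144 ≡ 144 (mod 883)
12^4 ≡ 144^2 = 20736 ≡ 427 (mod 883)
12^8 ≡ 427^2 = 182329 ≡ 431 (mod 883)
12^16 ≡ 431^2 = 185761 ≡ 331 (mod 883)
12^32 ≡ 331^2 = 109561 ≡ 69 (mod 883)
12^64 ≡ 69^2 = 4761 ≡ 346 (mod 883)
12^128 ≡ 346^2 = 119716 ≡ 511 (mod 883)
12^256 ≡ 511^2 = 261121 ≡ 636 (mod 883)
12^512 ≡ 636^2 = 404496 ≡ 82 (mod 883)
882 = 512 + 256 + 64 + 32 + 16 + 2 in binary powers of 2.
So 12^882 ≡ 82 · 636 · 346 · 69 · 331 · 144 ≡ 1 (mod 883).
Since the result is 1, base 12 gives no evidence that 883 is composite.

1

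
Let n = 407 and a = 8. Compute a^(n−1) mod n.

8^1 ≡ 8 (mod 407)
8^2 ≡ 8^2 = 64 ≡ 64 (mod 407)
8^4 ≡ 64^2 = 4096 ≡ 26 (mod 407)
8^8 ≡ 26^2 = 676 ≡ 269 (mod 407)
8^16 ≡ 269^2 = 72361 ≡ 322 (mod 407)
8^32 ≡ 322^2 = 103684 ≡ 306 (mod 407)
8^64 ≡ 306^2 = 93636 ≡ 26 (mod 407)
8^128 ≡ 26^2 = 676 ≡ 269 (mod 407)
8^256 ≡ 269^2 = 72361 ≡ 322 (mod 407)
406 = 256 + 128 + 16 + 4 + 2 in binary powers of 2.
So 8^406 ≡ 322 · 269 · 322 · 26 · 64 ≡ 344 (mod 407).
Since 344 ≠ 1, base 8 is a Fermat witness: 407 is composite.

344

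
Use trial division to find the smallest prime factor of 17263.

17263 is odd.
Digit sum 19, not divisible by 3.
Ends in 3: not divisible by 5.
7: 17263 = 7·2466 + 1
11: 17263 = 11·1569 + 4
13: 17263 = 13·1327 + 12
17: 17263 = 17·1015 + 8
19: 17263 = 19·908 + 11
23: 17263 = 23·750 + 13
29: 17263 = 29·595 + 8
31: 17263 = 31·556 + 27
37: 17263 = 37·466 + 21
41: 17263 = 41·421 + 2
43: 17263 = 43·401 + 20
47: 17263 = 47·367 + 14
53: 17263 = 53·325 + 38
59: 17263 = 59·292 + 35
61: 17263 = 61·283

61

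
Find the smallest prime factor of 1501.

1501 is odd.
Digit sum 7, not divisible by 3.
Ends in 1: not divisible by 5.
7: 1501 = 7·214 + 3
11: 1501 = 11·136 + 5
13: 1501 = 13·115 + 6
17: 1501 = 17·88 + 5
19: 1501 = 19·79

19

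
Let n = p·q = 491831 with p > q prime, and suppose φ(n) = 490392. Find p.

883

φ(n) = (p−1)(q−1) = n − (p+q) + 1, so p + q = 491831 − 490392 + 1 = 1440.
p and q are the roots of t² − 1440t + 491831 = 0.
Discriminant: 1440² − 4·491831 = 2073600 − 1967324 = 106276; √106276 = 326.
q = (1440 − 326)/2 = 557, p = (1440 + 326)/2 = 883.
Check: 557 · 883 = 491831.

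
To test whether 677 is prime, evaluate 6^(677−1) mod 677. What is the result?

6^1 ≡ 6 (mod 677)
6^2 ≡ 6^2 = 36 ≡ 36 (mod 677)
6^4 ≡ 36^2 = 1296 ≡ 619 (mod 677)
6^8 ≡ 619^2 = 383161 ≡ 656 (mod 677)
6^16 ≡ 656^2 = 430336 ≡ 441 (mod 677)
6^32 ≡ 441^2 = 194481 ≡ 182 (mod 677)
6^64 ≡ 182^2 = 33124 ≡ 628 (mod 677)
6^128 ≡ 628^2 = 394384 ≡ 370 (mod 677)
6^256 ≡ 370^2 = 136900 ≡ 146 (mod 677)
6^512 ≡ 146^2 = 21316 ≡ 329 (mod 677)
676 = 512 + 128 + 32 + 4 in binary powers of 2.
So 6^676 ≡ 329 · 370 · 182 · 619 ≡ 1 (mod 677).
Since the result is 1, base 6 gives no evidence that 677 is composite.

1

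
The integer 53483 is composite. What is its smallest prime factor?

53483 is odd.
Digit sum 23, not divisible by 3.
Ends in 3: not divisible by 5.
7: 53483 = 7·7640 + 3
11: 53483 = 11·4862 + 1
13: 53483 = 13·4114 + 1
17: 53483 = 17·3146 + 1
19: 53483 = 19·2814 + 17
23: 53483 = 23·2325 + 8
29: 53483 = 29·1844 + 7
31: 53483 = 31·1725 + 8
37: 53483 = 37·1445 + 18
41: 53483 = 41·1304 + 19
43: 53483 = 43·1243 + 34
47: 53483 = 47·1137 + 44
53: 53483 = 53·1009 + 6
59: 53483 = 59·906 + 29
61: 53483 = 61·876 + 47
67: 53483 = 67·798 + 17
71: 53483 = 71·753 + 20
73: 53483 = 73·732 + 47
79: 53483 = 79·677

79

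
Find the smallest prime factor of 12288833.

97

12288833 is odd.
Digit sum 35, not divisible by 3.
Ends in 3: not divisible by 5.
7: 12288833 = 7·1755547 + 4
11: 12288833 = 11·1117166 + 7
13: 12288833 = 13·945294 + 11
17: 12288833 = 17·722872 + 9
19: 12288833 = 19·646780 + 13
23: 12288833 = 23·534297 + 2
29: 12288833 = 29·423752 + 25
31: 12288833 = 31·396413 + 30
37: 12288833 = 37·332130 + 23
41: 12288833 = 41·299727 + 26
43: 12288833 = 43·285786 + 35
47: 12288833 = 47·261464 + 25
53: 12288833 = 53·231864 + 41
59: 12288833 = 59·208285 + 18
61: 12288833 = 61·201456 + 17
67: 12288833 = 67·183415 + 28
71: 12288833 = 71·173082 + 11
73: 12288833 = 73·168340 + 13
79: 12288833 = 79·155554 + 67
83: 12288833 = 83·148058 + 19
89: 12288833 = 89·138076 + 69
97: 12288833 = 97·126689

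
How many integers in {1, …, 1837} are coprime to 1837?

Factor: 1837 = 11 · 167.
φ(1837) = (11−1) · (167−1) = 10 · 166 = 1660.

1660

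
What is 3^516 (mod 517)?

487

3^1 ≡ 3 (mod 517)
3^2 ≡ 3^2 = 9 ≡ 9 (mod 517)
3^4 ≡ 9^2 = 81 ≡ 81 (mod 517)
3^8 ≡ 81^2 = 6561 ≡ 357 (mod 517)
3^16 ≡ 357^2 = 127449 ≡ 267 (mod 517)
3^32 ≡ 267^2 = 71289 ≡ 460 (mod 517)
3^64 ≡ 460^2 = 211600 ≡ 147 (mod 517)
3^128 ≡ 147^2 = 21609 ≡ 412 (mod 517)
3^256 ≡ 412^2 = 169744 ≡ 168 (mod 517)
3^512 ≡ 168^2 = 28224 ≡ 306 (mod 517)
516 = 512 + 4 in binary powers of 2.
So 3^516 ≡ 306 · 81 ≡ 487 (mod 517).
Since 487 ≠ 1, base 3 is a Fermat witness: 517 is composite.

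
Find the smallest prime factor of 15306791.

15306791 is odd.
Digit sum 32, not divisible by 3.
Ends in 1: not divisible by 5.
7: 15306791 = 7·2186684 + 3
11: 15306791 = 11·1391526 + 5
13: 15306791 = 13·1177445 + 6
17: 15306791 = 17·900399 + 8
19: 15306791 = 19·805620 + 11
23: 15306791 = 23·665512 + 15
29: 15306791 = 29·527820 + 11
31: 15306791 = 31·493767 + 14
37: 15306791 = 37·413697 + 2
41: 15306791 = 41·373336 + 15
43: 15306791 = 43·355971 + 38
47: 15306791 = 47·325676 + 19
53: 15306791 = 53·288807 + 20
59: 15306791 = 59·259437 + 8
61: 15306791 = 61·250931

61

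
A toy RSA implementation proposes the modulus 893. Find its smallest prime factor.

893 is odd.
Digit sum 20, not divisible by 3.
Ends in 3: not divisible by 5.
7: 893 = 7·127 + 4
11: 893 = 11·81 + 2
13: 893 = 13·68 + 9
17: 893 = 17·52 + 9
19: 893 = 19·47

19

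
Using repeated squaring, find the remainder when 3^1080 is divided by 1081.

768

3^1 ≡ 3 (mod 1081)
3^2 ≡ 3^2 = 9 ≡ 9 (mod 1081)
3^4 ≡ 9^2 = 81 ≡ 81 (mod 1081)
3^8 ≡ 81^2 = 6561 ≡ 75 (mod 1081)
3^16 ≡ 75^2 = 5625 ≡ 220 (mod 1081)
3^32 ≡ 220^2 = 48400 ≡ 836 (mod 1081)
3^64 ≡ 836^2 = 698896 ≡ 570 (mod 1081)
3^128 ≡ 570^2 = 324900 ≡ 600 (mod 1081)
3^256 ≡ 600^2 = 360000 ≡ 27 (mod 1081)
3^512 ≡ 27^2 = 729 ≡ 729 (mod 1081)
3^1024 ≡ 729^2 = 531441 ≡ 670 (mod 1081)
1080 = 1024 + 32 + 16 + 8 in binary powers of 2.
So 3^1080 ≡ 670 · 836 · 220 · 75 ≡ 768 (mod 1081).
Since 768 ≠ 1, base 3 is a Fermat witness: 1081 is composite.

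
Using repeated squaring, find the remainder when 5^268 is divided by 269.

1

5^1 ≡ 5 (mod 269)
5^2 ≡ 5^2 = 25 ≡ 25 (mod 269)
5^4 ≡ 25^2 = 625 ≡ 87 (mod 269)
5^8 ≡ 87^2 = 7569 ≡ 37 (mod 269)
5^16 ≡ 37^2 = 1369 ≡ 24 (mod 269)
5^32 ≡ 24^2 = 576 ≡ 38 (mod 269)
5^64 ≡ 38^2 = 1444 ≡ 99 (mod 269)
5^128 ≡ 99^2 = 9801 ≡ 117 (mod 269)
5^256 ≡ 117^2 = 13689 ≡ 239 (mod 269)
268 = 256 + 8 + 4 in binary powers of 2.
So 5^268 ≡ 239 · 37 · 87 ≡ 1 (mod 269).
Since the result is 1, base 5 gives no evidence that 269 is composite.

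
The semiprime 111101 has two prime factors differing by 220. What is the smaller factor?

Since p = q + 220, we have 111101 = q(q + 220), so q² + 220q − 111101 = 0.
Discriminant: 220² + 4·111101 = 48400 + 444404 = 492804; √492804 = 702.
q = (−220 + 702)/2 = 241, and p = q + 220 = 461.
Check: 241 · 461 = 111101.

241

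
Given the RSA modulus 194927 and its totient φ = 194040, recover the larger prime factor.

491

φ(n) = (p−1)(q−1) = n − (p+q) + 1, so p + q = 194927 − 194040 + 1 = 888.
p and q are the roots of t² − 888t + 194927 = 0.
Discriminant: 888² − 4·194927 = 788544 − 779708 = 8836; √8836 = 94.
q = (888 − 94)/2 = 397, p = (888 + 94)/2 = 491.
Check: 397 · 491 = 194927.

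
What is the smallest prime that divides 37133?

71

37133 is odd.
Digit sum 17, not divisible by 3.
Ends in 3: not divisible by 5.
7: 37133 = 7·5304 + 5
11: 37133 = 11·3375 + 8
13: 37133 = 13·2856 + 5
17: 37133 = 17·2184 + 5
19: 37133 = 19·1954 + 7
23: 37133 = 23·1614 + 11
29: 37133 = 29·1280 + 13
31: 37133 = 31·1197 + 26
37: 37133 = 37·1003 + 22
41: 37133 = 41·905 + 28
43: 37133 = 43·863 + 24
47: 37133 = 47·790 + 3
53: 37133 = 53·700 + 33
59: 37133 = 59·629 + 22
61: 37133 = 61·608 + 45
67: 37133 = 67·554 + 15
71: 37133 = 71·523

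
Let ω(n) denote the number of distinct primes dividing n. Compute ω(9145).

3

9145 = 5 · 1829
1829 = 31 · 59
9145 = 5 · 31 · 59, which has 3 distinct prime factors.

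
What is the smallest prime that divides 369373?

29

369373 is odd.
Digit sum 31, not divisible by 3.
Ends in 3: not divisible by 5.
7: 369373 = 7·52767 + 4
11: 369373 = 11·33579 + 4
13: 369373 = 13·28413 + 4
17: 369373 = 17·21727 + 14
19: 369373 = 19·19440 + 13
23: 369373 = 23·16059 + 16
29: 369373 = 29·12737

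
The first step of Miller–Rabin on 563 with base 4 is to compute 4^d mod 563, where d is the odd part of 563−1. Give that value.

563 − 1 = 562 = 2^1 · 281, so d = 281.
4^1 ≡ 4 (mod 563)
4^2 ≡ 4^2 = 16 ≡ 16 (mod 563)
4^4 ≡ 16^2 = 256 ≡ 256 (mod 563)
4^8 ≡ 256^2 = 65536 ≡ 228 (mod 563)
4^16 ≡ 228^2 = 51984 ≡ 188 (mod 563)
4^32 ≡ 188^2 = 35344 ≡ 438 (mod 563)
4^64 ≡ 438^2 = 191844 ≡ 424 (mod 563)
4^128 ≡ 424^2 = 179776 ≡ 179 (mod 563)
4^256 ≡ 179^2 = 32041 ≡ 513 (mod 563)
281 = 256 + 16 + 8 + 1 in binary powers of 2.
So 4^281 ≡ 513 · 188 · 228 · 4 ≡ 1 (mod 563).
Since 4^d ≡ 1 (mod 563), base 4 does not prove 563 composite.

1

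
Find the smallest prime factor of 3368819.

3368819 is odd.
Digit sum 38, not divisible by 3.
Ends in 9: not divisible by 5.
7: 3368819 = 7·481259 + 6
11: 3368819 = 11·306256 + 3
13: 3368819 = 13·259139 + 12
17: 3368819 = 17·198165 + 14
19: 3368819 = 19·177306 + 5
23: 3368819 = 23·146470 + 9
29: 3368819 = 29·116166 + 5
31: 3368819 = 31·108671 + 18
37: 3368819 = 37·91049 + 6
41: 3368819 = 41·82166 + 13
43: 3368819 = 43·78344 + 27
47: 3368819 = 47·71677

47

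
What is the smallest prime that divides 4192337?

4192337 is odd.
Digit sum 29, not divisible by 3.
Ends in 7: not divisible by 5.
7: 4192337 = 7·598905 + 2
11: 4192337 = 11·381121 + 6
13: 4192337 = 13·322487 + 6
17: 4192337 = 17·246608 + 1
19: 4192337 = 19·220649 + 6
23: 4192337 = 23·182275 + 12
29: 4192337 = 29·144563 + 10
31: 4192337 = 31·135236 + 21
37: 4192337 = 37·113306 + 15
41: 4192337 = 41·102252 + 5
43: 4192337 = 43·97496 + 9
47: 4192337 = 47·89198 + 31
53: 4192337 = 53·79100 + 37
59: 4192337 = 59·71056 + 33
61: 4192337 = 61·68726 + 51
67: 4192337 = 67·62572 + 13
71: 4192337 = 71·59047

71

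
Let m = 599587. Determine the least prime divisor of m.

23

599587 is odd.
Digit sum 43, not divisible by 3.
Ends in 7: not divisible by 5.
7: 599587 = 7·85655 + 2
11: 599587 = 11·54507 + 10
13: 599587 = 13·46122 + 1
17: 599587 = 17·35269 + 14
19: 599587 = 19·31557 + 4
23: 599587 = 23·26069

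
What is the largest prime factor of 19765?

19765 = 5 · 3953
3953 = 59 · 67
67 is prime.
So 19765 = 5 · 59 · 67; the largest prime factor is 67.

67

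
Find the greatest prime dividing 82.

41

82 = 2 · 41
41 is prime.
So 82 = 2 · 41; the largest prime factor is 41.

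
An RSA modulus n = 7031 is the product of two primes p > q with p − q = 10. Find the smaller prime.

Since p = q + 10, we have 7031 = q(q + 10), so q² + 10q − 7031 = 0.
Discriminant: 10² + 4·7031 = 100 + 28124 = 28224; √28224 = 168.
q = (−10 + 168)/2 = 79, and p = q + 10 = 89.
Check: 79 · 89 = 7031.

79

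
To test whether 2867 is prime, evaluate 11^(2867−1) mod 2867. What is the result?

11^1 ≡ 11 (mod 2867)
11^2 ≡ 11^2 = 121 ≡ 121 (mod 2867)
11^4 ≡ 121^2 = 14641 ≡ 306 (mod 2867)
11^8 ≡ 306^2 = 93636 ≡ 1892 (mod 2867)
11^16 ≡ 1892^2 = 3579664 ≡ 1648 (mod 2867)
11^32 ≡ 1648^2 = 2715904 ≡ 855 (mod 2867)
11^64 ≡ 855^2 = 731025 ≡ 2807 (mod 2867)
11^128 ≡ 2807^2 = 7879249 ≡ 733 (mod 2867)
11^256 ≡ 733^2 = 537289 ≡ 1160 (mod 2867)
11^512 ≡ 1160^2 = 1345600 ≡ 977 (mod 2867)
11^1024 ≡ 977^2 = 954529 ≡ 2685 (mod 2867)
11^2048 ≡ 2685^2 = 7209225 ≡ 1587 (mod 2867)
2866 = 2048 + 512 + 256 + 32 + 16 + 2 in binary powers of 2.
So 11^2866 ≡ 1587 · 977 · 1160 · 855 · 1648 · 121 ≡ 914 (mod 2867).
Since 914 ≠ 1, base 11 is a Fermat witness: 2867 is composite.

914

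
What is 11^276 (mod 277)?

1

11^1 ≡ 11 (mod 277)
11^2 ≡ 11^2 = 121 ≡ 121 (mod 277)
11^4 ≡ 121^2 = 14641 ≡ 237 (mod 277)
11^8 ≡ 237^2 = 56169 ≡ 215 (mod 277)
11^16 ≡ 215^2 = 46225 ≡ 243 (mod 277)
11^32 ≡ 243^2 = 59049 ≡ 48 (mod 277)
11^64 ≡ 48^2 = 2304 ≡ 88 (mod 277)
11^128 ≡ 88^2 = 7744 ≡ 265 (mod 277)
11^256 ≡ 265^2 = 70225 ≡ 144 (mod 277)
276 = 256 + 16 + 4 in binary powers of 2.
So 11^276 ≡ 144 · 243 · 237 ≡ 1 (mod 277).
Since the result is 1, base 11 gives no evidence that 277 is composite.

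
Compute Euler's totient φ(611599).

Factor: 611599 = 31 · 109 · 181.
φ(611599) = (31−1) · (109−1) · (181−1) = 30 · 108 · 180 = 583200.

583200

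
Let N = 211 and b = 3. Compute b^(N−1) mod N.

1

3^1 ≡ 3 (mod 211)
3^2 ≡ 3^2 = 9 ≡ 9 (mod 211)
3^4 ≡ 9^2 = 81 ≡ 81 (mod 211)
3^8 ≡ 81^2 = 6561 ≡ 20 (mod 211)
3^16 ≡ 20^2 = 400 ≡ 189 (mod 211)
3^32 ≡ 189^2 = 35721 ≡ 62 (mod 211)
3^64 ≡ 62^2 = 3844 ≡ 46 (mod 211)
3^128 ≡ 46^2 = 2116 ≡ 6 (mod 211)
210 = 128 + 64 + 16 + 2 in binary powers of 2.
So 3^210 ≡ 6 · 46 · 189 · 9 ≡ 1 (mod 211).
Since the result is 1, base 3 gives no evidence that 211 is composite.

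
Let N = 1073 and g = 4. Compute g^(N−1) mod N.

4^1 ≡ 4 (mod 1073)
4^2 ≡ 4^2 = 16 ≡ 16 (mod 1073)
4^4 ≡ 16^2 = 256 ≡ 256 (mod 1073)
4^8 ≡ 256^2 = 65536 ≡ 83 (mod 1073)
4^16 ≡ 83^2 = 6889 ≡ 451 (mod 1073)
4^32 ≡ 451^2 = 203401 ≡ 604 (mod 1073)
4^64 ≡ 604^2 = 364816 ≡ 1069 (mod 1073)
4^128 ≡ 1069^2 = 1142761 ≡ 16 (mod 1073)
4^256 ≡ 16^2 = 256 ≡ 256 (mod 1073)
4^512 ≡ 256^2 = 65536 ≡ 83 (mod 1073)
4^1024 ≡ 83^2 = 6889 ≡ 451 (mod 1073)
1072 = 1024 + 32 + 16 in binary powers of 2.
So 4^1072 ≡ 451 · 604 · 451 ≡ 1069 (mod 1073).
Since 1069 ≠ 1, base 4 is a Fermat witness: 1073 is composite.

1069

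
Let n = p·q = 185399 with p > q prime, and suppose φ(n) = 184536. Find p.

467

φ(n) = (p−1)(q−1) = n − (p+q) + 1, so p + q = 185399 − 184536 + 1 = 864.
p and q are the roots of t² − 864t + 185399 = 0.
Discriminant: 864² − 4·185399 = 746496 − 741596 = 4900; √4900 = 70.
q = (864 − 70)/2 = 397, p = (864 + 70)/2 = 467.
Check: 397 · 467 = 185399.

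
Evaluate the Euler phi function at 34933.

Factor: 34933 = 181 · 193.
φ(34933) = (181−1) · (193−1) = 180 · 192 = 34560.

34560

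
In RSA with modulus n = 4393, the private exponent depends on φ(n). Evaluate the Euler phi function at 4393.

Factor: 4393 = 23 · 191.
φ(4393) = (23−1) · (191−1) = 22 · 190 = 4180.

4180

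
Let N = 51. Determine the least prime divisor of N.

3

51 is odd.
Digit sum 6, divisible by 3.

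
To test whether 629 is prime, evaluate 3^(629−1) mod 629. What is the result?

625

3^1 ≡ 3 (mod 629)
3^2 ≡ 3^2 = 9 ≡ 9 (mod 629)
3^4 ≡ 9^2 = 81 ≡ 81 (mod 629)
3^8 ≡ 81^2 = 6561 ≡ 271 (mod 629)
3^16 ≡ 271^2 = 73441 ≡ 477 (mod 629)
3^32 ≡ 477^2 = 227529 ≡ 460 (mod 629)
3^64 ≡ 460^2 = 211600 ≡ 256 (mod 629)
3^128 ≡ 256^2 = 65536 ≡ 120 (mod 629)
3^256 ≡ 120^2 = 14400 ≡ 562 (mod 629)
3^512 ≡ 562^2 = 315844 ≡ 86 (mod 629)
628 = 512 + 64 + 32 + 16 + 4 in binary powers of 2.
So 3^628 ≡ 86 · 256 · 460 · 477 · 81 ≡ 625 (mod 629).
Since 625 ≠ 1, base 3 is a Fermat witness: 629 is composite.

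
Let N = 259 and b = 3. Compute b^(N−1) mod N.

3^1 ≡ 3 (mod 259)
3^2 ≡ 3^2 = 9 ≡ 9 (mod 259)
3^4 ≡ 9^2 = 81 ≡ 81 (mod 259)
3^8 ≡ 81^2 = 6561 ≡ 86 (mod 259)
3^16 ≡ 86^2 = 7396 ≡ 144 (mod 259)
3^32 ≡ 144^2 = 20736 ≡ 16 (mod 259)
3^64 ≡ 16^2 = 256 ≡ 256 (mod 259)
3^128 ≡ 256^2 = 65536 ≡ 9 (mod 259)
3^256 ≡ 9^2 = 81 ≡ 81 (mod 259)
258 = 256 + 2 in binary powers of 2.
So 3^258 ≡ 81 · 9 ≡ 211 (mod 259).
Since 211 ≠ 1, base 3 is a Fermat witness: 259 is composite.

211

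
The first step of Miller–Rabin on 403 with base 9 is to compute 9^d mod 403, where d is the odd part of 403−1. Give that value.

403 − 1 = 402 = 2^1 · 201, so d = 201.
9^1 ≡ 9 (mod 403)
9^2 ≡ 9^2 = 81 ≡ 81 (mod 403)
9^4 ≡ 81^2 = 6561 ≡ 113 (mod 403)
9^8 ≡ 113^2 = 12769 ≡ 276 (mod 403)
9^16 ≡ 276^2 = 76176 ≡ 9 (mod 403)
9^32 ≡ 9^2 = 81 ≡ 81 (mod 403)
9^64 ≡ 81^2 = 6561 ≡ 113 (mod 403)
9^128 ≡ 113^2 = 12769 ≡ 276 (mod 403)
201 = 128 + 64 + 8 + 1 in binary powers of 2.
So 9^201 ≡ 276 · 113 · 276 · 9 ≡ 287 (mod 403).
Squaring chain: 287; never reaches −1, so base 9 is a Miller–Rabin witness that 403 is composite.

287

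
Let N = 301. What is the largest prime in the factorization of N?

301 = 7 · 43
43 is prime.
So 301 = 7 · 43; the largest prime factor is 43.

43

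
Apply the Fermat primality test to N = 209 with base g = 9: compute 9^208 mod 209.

9^1 ≡ 9 (mod 209)
9^2 ≡ 9^2 = 81 ≡ 81 (mod 209)
9^4 ≡ 81^2 = 6561 ≡ 82 (mod 209)
9^8 ≡ 82^2 = 6724 ≡ 36 (mod 209)
9^16 ≡ 36^2 = 1296 ≡ 42 (mod 209)
9^32 ≡ 42^2 = 1764 ≡ 92 (mod 209)
9^64 ≡ 92^2 = 8464 ≡ 104 (mod 209)
9^128 ≡ 104^2 = 10816 ≡ 157 (mod 209)
208 = 128 + 64 + 16 in binary powers of 2.
So 9^208 ≡ 157 · 104 · 42 ≡ 47 (mod 209).
Since 47 ≠ 1, base 9 is a Fermat witness: 209 is composite.

47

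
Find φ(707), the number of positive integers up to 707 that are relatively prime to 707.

Factor: 707 = 7 · 101.
φ(707) = (7−1) · (101−1) = 6 · 100 = 600.

600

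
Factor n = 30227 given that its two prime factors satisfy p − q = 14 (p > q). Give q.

Since p = q + 14, we have 30227 = q(q + 14), so q² + 14q − 30227 = 0.
Discriminant: 14² + 4·30227 = 196 + 120908 = 121104; √121104 = 348.
q = (−14 + 348)/2 = 167, and p = q + 14 = 181.
Check: 167 · 181 = 30227.

167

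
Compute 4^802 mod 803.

588

4^1 ≡ 4 (mod 803)
4^2 ≡ 4^2 = 16 ≡ 16 (mod 803)
4^4 ≡ 16^2 = 256 ≡ 256 (mod 803)
4^8 ≡ 256^2 = 65536 ≡ 493 (mod 803)
4^16 ≡ 493^2 = 243049 ≡ 543 (mod 803)
4^32 ≡ 543^2 = 294849 ≡ 148 (mod 803)
4^64 ≡ 148^2 = 21904 ≡ 223 (mod 803)
4^128 ≡ 223^2 = 49729 ≡ 746 (mod 803)
4^256 ≡ 746^2 = 556516 ≡ 37 (mod 803)
4^512 ≡ 37^2 = 1369 ≡ 566 (mod 803)
802 = 512 + 256 + 32 + 2 in binary powers of 2.
So 4^802 ≡ 566 · 37 · 148 · 16 ≡ 588 (mod 803).
Since 588 ≠ 1, base 4 is a Fermat witness: 803 is composite.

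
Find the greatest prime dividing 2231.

97

2231 = 23 · 97
97 is prime.
So 2231 = 23 · 97; the largest prime factor is 97.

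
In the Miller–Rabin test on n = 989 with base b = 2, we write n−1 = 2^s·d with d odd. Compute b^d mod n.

469

989 − 1 = 988 = 2^2 · 247, so d = 247.
2^1 ≡ 2 (mod 989)
2^2 ≡ 2^2 = 4 ≡ 4 (mod 989)
2^4 ≡ 4^2 = 16 ≡ 16 (mod 989)
2^8 ≡ 16^2 = 256 ≡ 256 (mod 989)
2^16 ≡ 256^2 = 65536 ≡ 262 (mod 989)
2^32 ≡ 262^2 = 68644 ≡ 403 (mod 989)
2^64 ≡ 403^2 = 162409 ≡ 213 (mod 989)
2^128 ≡ 213^2 = 45369 ≡ 864 (mod 989)
247 = 128 + 64 + 32 + 16 + 4 + 2 + 1 in binary powers of 2.
So 2^247 ≡ 864 · 213 · 403 · 262 · 16 · 4 · 2 ≡ 469 (mod 989).
Squaring chain: 469 → 403; never reaches −1, so base 2 is a Miller–Rabin witness that 989 is composite.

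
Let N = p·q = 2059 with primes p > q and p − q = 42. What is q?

29

Since p = q + 42, we have 2059 = q(q + 42), so q² + 42q − 2059 = 0.
Discriminant: 42² + 4·2059 = 1764 + 8236 = 10000; √10000 = 100.
q = (−42 + 100)/2 = 29, and p = q + 42 = 71.
Check: 29 · 71 = 2059.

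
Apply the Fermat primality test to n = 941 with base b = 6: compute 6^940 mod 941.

6^1 ≡ 6 (mod 941)
6^2 ≡ 6^2 = 36 ≡ 36 (mod 941)
6^4 ≡ 36^2 = 1296 ≡ 355 (mod 941)
6^8 ≡ 355^2 = 126025 ≡ 872 (mod 941)
6^16 ≡ 872^2 = 760384 ≡ 56 (mod 941)
6^32 ≡ 56^2 = 3136 ≡ 313 (mod 941)
6^64 ≡ 313^2 = 97969 ≡ 105 (mod 941)
6^128 ≡ 105^2 = 11025 ≡ 674 (mod 941)
6^256 ≡ 674^2 = 454276 ≡ 714 (mod 941)
6^512 ≡ 714^2 = 509796 ≡ 715 (mod 941)
940 = 512 + 256 + 128 + 32 + 8 + 4 in binary powers of 2.
So 6^940 ≡ 715 · 714 · 674 · 313 · 872 · 355 ≡ 1 (mod 941).
Since the result is 1, base 6 gives no evidence that 941 is composite.

1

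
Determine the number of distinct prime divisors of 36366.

5

36366 = 2 · 18183
18183 = 3 · 6061
6061 = 11 · 551
551 = 19 · 29
36366 = 2 · 3 · 11 · 19 · 29, which has 5 distinct prime factors.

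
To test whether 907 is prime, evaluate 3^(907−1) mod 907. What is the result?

3^1 ≡ 3 (mod 907)
3^2 ≡ 3^2 = 9 ≡ 9 (mod 907)
3^4 ≡ 9^2 = 81 ≡ 81 (mod 907)
3^8 ≡ 81^2 = 6561 ≡ 212 (mod 907)
3^16 ≡ 212^2 = 44944 ≡ 501 (mod 907)
3^32 ≡ 501^2 = 251001 ≡ 669 (mod 907)
3^64 ≡ 669^2 = 447561 ≡ 410 (mod 907)
3^128 ≡ 410^2 = 168100 ≡ 305 (mod 907)
3^256 ≡ 305^2 = 93025 ≡ 511 (mod 907)
3^512 ≡ 511^2 = 261121 ≡ 812 (mod 907)
906 = 512 + 256 + 128 + 8 + 2 in binary powers of 2.
So 3^906 ≡ 812 · 511 · 305 · 212 · 9 ≡ 1 (mod 907).
Since the result is 1, base 3 gives no evidence that 907 is composite.

1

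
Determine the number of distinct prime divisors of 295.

2

295 = 5 · 59
295 = 5 · 59, which has 2 distinct prime factors.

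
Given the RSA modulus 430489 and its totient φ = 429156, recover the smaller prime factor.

547

φ(n) = (p−1)(q−1) = n − (p+q) + 1, so p + q = 430489 − 429156 + 1 = 1334.
p and q are the roots of t² − 1334t + 430489 = 0.
Discriminant: 1334² − 4·430489 = 1779556 − 1721956 = 57600; √57600 = 240.
q = (1334 − 240)/2 = 547, p = (1334 + 240)/2 = 787.
Check: 547 · 787 = 430489.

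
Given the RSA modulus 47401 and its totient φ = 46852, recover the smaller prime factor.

107

φ(n) = (p−1)(q−1) = n − (p+q) + 1, so p + q = 47401 − 46852 + 1 = 550.
p and q are the roots of t² − 550t + 47401 = 0.
Discriminant: 550² − 4·47401 = 302500 − 189604 = 112896; √112896 = 336.
q = (550 − 336)/2 = 107, p = (550 + 336)/2 = 443.
Check: 107 · 443 = 47401.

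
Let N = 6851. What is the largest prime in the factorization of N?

31

6851 = 13 · 527
527 = 17 · 31
31 is prime.
So 6851 = 13 · 17 · 31; the largest prime factor is 31.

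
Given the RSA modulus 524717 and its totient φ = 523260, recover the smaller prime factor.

φ(n) = (p−1)(q−1) = n − (p+q) + 1, so p + q = 524717 − 523260 + 1 = 1458.
p and q are the roots of t² − 1458t + 524717 = 0.
Discriminant: 1458² − 4·524717 = 2125764 − 2098868 = 26896; √26896 = 164.
q = (1458 − 164)/2 = 647, p = (1458 + 164)/2 = 811.
Check: 647 · 811 = 524717.

647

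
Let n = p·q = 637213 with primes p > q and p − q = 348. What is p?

Since p = q + 348, we have 637213 = q(q + 348), so q² + 348q − 637213 = 0.
Discriminant: 348² + 4·637213 = 121104 + 2548852 = 2669956; √2669956 = 1634.
q = (−348 + 1634)/2 = 643, and p = q + 348 = 991.
Check: 643 · 991 = 637213.

991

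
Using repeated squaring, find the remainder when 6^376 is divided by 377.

6^1 ≡ 6 (mod 377)
6^2 ≡ 6^2 = 36 ≡ 36 (mod 377)
6^4 ≡ 36^2 = 1296 ≡ 165 (mod 377)
6^8 ≡ 165^2 = 27225 ≡ 81 (mod 377)
6^16 ≡ 81^2 = 6561 ≡ 152 (mod 377)
6^32 ≡ 152^2 = 23104 ≡ 107 (mod 377)
6^64 ≡ 107^2 = 11449 ≡ 139 (mod 377)
6^128 ≡ 139^2 = 19321 ≡ 94 (mod 377)
6^256 ≡ 94^2 = 8836 ≡ 165 (mod 377)
376 = 256 + 64 + 32 + 16 + 8 in binary powers of 2.
So 6^376 ≡ 165 · 139 · 107 · 152 · 81 ≡ 373 (mod 377).
Since 373 ≠ 1, base 6 is a Fermat witness: 377 is composite.

373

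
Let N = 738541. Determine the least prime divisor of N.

738541 is odd.
Digit sum 28, not divisible by 3.
Ends in 1: not divisible by 5.
7: 738541 = 7·105505 + 6
11: 738541 = 11·67140 + 1
13: 738541 = 13·56810 + 11
17: 738541 = 17·43443 + 10
19: 738541 = 19·38870 + 11
23: 738541 = 23·32110 + 11
29: 738541 = 29·25466 + 27
31: 738541 = 31·23823 + 28
37: 738541 = 37·19960 + 21
41: 738541 = 41·18013 + 8
43: 738541 = 43·17175 + 16
47: 738541 = 47·15713 + 30
53: 738541 = 53·13934 + 39
59: 738541 = 59·12517 + 38
61: 738541 = 61·12107 + 14
67: 738541 = 67·11023

67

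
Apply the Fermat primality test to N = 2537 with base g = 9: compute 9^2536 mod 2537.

271

9^1 ≡ 9 (mod 2537)
9^2 ≡ 9^2 = 81 ≡ 81 (mod 2537)
9^4 ≡ 81^2 = 6561 ≡ 1487 (mod 2537)
9^8 ≡ 1487^2 = 2211169 ≡ 1442 (mod 2537)
9^16 ≡ 1442^2 = 2079364 ≡ 1561 (mod 2537)
9^32 ≡ 1561^2 = 2436721 ≡ 1201 (mod 2537)
9^64 ≡ 1201^2 = 1442401 ≡ 1385 (mod 2537)
9^128 ≡ 1385^2 = 1918225 ≡ 253 (mod 2537)
9^256 ≡ 253^2 = 64009 ≡ 584 (mod 2537)
9^512 ≡ 584^2 = 341056 ≡ 1098 (mod 2537)
9^1024 ≡ 1098^2 = 1205604 ≡ 529 (mod 2537)
9^2048 ≡ 529^2 = 279841 ≡ 771 (mod 2537)
2536 = 2048 + 256 + 128 + 64 + 32 + 8 in binary powers of 2.
So 9^2536 ≡ 771 · 584 · 253 · 1385 · 1201 · 1442 ≡ 271 (mod 2537).
Since 271 ≠ 1, base 9 is a Fermat witness: 2537 is composite.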